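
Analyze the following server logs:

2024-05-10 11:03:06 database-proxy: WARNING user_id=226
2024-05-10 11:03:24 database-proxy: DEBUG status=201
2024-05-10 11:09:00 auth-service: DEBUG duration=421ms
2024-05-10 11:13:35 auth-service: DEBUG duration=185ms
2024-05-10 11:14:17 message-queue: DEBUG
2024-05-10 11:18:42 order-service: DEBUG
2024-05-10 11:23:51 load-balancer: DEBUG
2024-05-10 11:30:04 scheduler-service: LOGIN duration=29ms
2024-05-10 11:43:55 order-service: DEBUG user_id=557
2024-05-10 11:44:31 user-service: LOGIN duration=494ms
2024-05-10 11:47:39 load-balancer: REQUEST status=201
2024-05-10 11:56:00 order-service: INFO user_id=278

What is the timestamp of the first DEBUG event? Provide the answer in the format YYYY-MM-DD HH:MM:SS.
2024-05-10 11:03:24

To find the first event:

1. Filter for all DEBUG events
2. Sort by timestamp
3. Select the first one
4. Timestamp: 2024-05-10 11:03:24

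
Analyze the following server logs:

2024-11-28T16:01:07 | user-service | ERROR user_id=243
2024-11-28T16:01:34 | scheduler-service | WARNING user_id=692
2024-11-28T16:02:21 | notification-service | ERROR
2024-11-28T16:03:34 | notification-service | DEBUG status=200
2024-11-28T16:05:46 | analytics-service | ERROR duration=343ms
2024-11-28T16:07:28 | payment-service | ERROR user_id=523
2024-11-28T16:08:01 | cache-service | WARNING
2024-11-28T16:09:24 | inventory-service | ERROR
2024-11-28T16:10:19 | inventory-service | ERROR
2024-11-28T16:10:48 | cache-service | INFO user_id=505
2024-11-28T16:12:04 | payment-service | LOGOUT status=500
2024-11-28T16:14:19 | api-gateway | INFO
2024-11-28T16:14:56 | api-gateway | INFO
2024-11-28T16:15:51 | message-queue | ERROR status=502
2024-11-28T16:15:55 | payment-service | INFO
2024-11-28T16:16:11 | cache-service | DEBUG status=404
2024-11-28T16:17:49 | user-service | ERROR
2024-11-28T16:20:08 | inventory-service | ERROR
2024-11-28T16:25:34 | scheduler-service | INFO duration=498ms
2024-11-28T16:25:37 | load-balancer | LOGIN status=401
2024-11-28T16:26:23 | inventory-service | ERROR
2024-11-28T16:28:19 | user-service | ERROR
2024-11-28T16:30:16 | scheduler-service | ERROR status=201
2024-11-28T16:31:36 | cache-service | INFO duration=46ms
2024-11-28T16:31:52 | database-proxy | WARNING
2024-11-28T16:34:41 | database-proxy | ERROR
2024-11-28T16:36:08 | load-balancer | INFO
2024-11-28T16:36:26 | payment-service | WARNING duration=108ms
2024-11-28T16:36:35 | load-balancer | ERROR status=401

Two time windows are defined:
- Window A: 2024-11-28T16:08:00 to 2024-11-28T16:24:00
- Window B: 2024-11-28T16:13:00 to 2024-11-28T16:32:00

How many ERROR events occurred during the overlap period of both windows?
3

To find overlap events:

1. Window A: 2024-11-28T16:08:00 to 2024-11-28T16:24:00
2. Window B: 2024-11-28T16:13:00 to 2024-11-28T16:32:00
3. Overlap period: 2024-11-28T16:13:00 to 2024-11-28T16:24:00
4. Count ERROR events in overlap: 3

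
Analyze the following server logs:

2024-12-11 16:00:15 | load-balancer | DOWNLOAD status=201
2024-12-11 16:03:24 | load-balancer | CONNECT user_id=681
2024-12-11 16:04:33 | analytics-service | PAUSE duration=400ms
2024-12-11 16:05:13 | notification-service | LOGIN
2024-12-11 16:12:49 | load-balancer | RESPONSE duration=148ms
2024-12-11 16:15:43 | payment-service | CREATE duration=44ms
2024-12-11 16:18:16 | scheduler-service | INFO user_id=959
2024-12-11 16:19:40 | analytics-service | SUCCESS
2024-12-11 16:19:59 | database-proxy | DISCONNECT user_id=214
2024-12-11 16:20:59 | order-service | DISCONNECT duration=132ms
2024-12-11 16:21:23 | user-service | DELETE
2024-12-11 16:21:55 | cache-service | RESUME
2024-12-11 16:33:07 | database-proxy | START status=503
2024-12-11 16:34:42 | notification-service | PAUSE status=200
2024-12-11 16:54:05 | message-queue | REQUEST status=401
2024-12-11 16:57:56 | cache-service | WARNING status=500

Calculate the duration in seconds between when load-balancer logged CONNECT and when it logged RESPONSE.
565

To find the time between events:

1. Locate the first CONNECT event for load-balancer: 2024-12-11 16:03:24
2. Locate the first RESPONSE event for load-balancer: 2024-12-11 16:12:49
3. Calculate the difference: 2024-12-11 16:12:49 - 2024-12-11 16:03:24 = 565 seconds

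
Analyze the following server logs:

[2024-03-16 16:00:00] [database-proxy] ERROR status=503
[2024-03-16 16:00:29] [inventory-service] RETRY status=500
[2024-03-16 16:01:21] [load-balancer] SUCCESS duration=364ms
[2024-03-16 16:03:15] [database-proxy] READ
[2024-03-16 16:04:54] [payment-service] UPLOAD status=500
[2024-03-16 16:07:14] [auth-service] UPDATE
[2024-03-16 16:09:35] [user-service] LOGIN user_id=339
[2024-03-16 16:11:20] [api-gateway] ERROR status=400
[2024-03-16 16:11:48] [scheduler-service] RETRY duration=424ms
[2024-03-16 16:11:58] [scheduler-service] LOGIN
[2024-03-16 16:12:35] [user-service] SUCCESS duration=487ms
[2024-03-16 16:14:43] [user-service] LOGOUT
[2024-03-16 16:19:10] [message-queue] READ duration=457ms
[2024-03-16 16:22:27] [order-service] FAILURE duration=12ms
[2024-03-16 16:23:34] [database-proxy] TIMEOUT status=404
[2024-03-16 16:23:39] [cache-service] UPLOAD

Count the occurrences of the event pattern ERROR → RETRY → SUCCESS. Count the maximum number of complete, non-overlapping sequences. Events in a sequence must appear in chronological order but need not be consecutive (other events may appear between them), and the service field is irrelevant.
2

To count sequences:

1. Look for pattern: ERROR → RETRY → SUCCESS
2. Greedily scan the log in chronological order, matching each sequence element in turn (ignoring service)
3. Each time the full pattern completes, increment the count and restart matching from the next event
4. Complete non-overlapping sequences found: 2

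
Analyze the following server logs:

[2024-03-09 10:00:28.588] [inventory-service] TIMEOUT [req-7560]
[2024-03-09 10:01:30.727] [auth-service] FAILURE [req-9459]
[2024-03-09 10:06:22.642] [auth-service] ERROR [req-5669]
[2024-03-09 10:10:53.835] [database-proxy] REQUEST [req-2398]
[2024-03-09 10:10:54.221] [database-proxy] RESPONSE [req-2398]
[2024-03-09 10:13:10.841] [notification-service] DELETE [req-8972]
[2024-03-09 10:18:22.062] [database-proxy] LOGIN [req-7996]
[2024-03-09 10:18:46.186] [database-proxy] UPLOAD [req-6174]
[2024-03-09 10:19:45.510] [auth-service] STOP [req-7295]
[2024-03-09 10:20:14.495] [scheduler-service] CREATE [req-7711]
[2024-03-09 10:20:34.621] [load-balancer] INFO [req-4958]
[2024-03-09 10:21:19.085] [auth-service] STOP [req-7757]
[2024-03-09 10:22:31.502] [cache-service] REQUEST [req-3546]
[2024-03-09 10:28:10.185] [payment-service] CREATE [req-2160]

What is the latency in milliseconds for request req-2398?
386

To calculate latency:

1. Find REQUEST with id req-2398: 2024-03-09 10:10:53.835
2. Find RESPONSE with id req-2398: 2024-03-09 10:10:54.221
3. Latency: 2024-03-09 10:10:54.221 - 2024-03-09 10:10:53.835 = 386ms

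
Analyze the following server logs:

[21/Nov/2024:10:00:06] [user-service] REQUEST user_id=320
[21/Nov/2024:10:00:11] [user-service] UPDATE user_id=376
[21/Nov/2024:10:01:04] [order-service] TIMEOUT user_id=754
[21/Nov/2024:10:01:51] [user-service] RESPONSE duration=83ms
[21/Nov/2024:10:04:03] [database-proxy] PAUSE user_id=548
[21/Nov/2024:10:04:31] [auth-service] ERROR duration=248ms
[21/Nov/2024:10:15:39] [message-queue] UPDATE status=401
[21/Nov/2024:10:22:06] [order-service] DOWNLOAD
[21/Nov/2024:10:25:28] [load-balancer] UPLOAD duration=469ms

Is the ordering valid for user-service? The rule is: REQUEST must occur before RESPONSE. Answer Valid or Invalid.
Valid

To validate ordering:

1. Required order: REQUEST → RESPONSE
2. Rule: REQUEST must occur before RESPONSE
3. Check actual order of events for user-service
4. Result: Valid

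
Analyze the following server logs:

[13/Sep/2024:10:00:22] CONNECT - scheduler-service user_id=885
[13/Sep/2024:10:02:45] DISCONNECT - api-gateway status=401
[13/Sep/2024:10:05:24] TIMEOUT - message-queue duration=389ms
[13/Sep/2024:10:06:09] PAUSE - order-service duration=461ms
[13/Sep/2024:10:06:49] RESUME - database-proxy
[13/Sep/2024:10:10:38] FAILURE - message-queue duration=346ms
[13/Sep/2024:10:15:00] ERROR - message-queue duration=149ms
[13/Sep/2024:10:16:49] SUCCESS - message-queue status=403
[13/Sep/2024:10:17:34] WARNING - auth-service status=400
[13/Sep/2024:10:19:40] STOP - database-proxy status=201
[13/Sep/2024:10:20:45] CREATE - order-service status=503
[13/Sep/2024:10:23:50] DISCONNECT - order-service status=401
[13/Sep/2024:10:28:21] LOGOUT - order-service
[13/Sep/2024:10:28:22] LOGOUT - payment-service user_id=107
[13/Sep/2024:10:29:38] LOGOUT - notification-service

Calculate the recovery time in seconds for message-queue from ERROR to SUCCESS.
109

To calculate recovery time:

1. Find ERROR event for message-queue: 13/Sep/2024:10:15:00
2. Find next SUCCESS event for message-queue: 13/Sep/2024:10:16:49
3. Recovery time: 13/Sep/2024:10:16:49 - 13/Sep/2024:10:15:00 = 109 seconds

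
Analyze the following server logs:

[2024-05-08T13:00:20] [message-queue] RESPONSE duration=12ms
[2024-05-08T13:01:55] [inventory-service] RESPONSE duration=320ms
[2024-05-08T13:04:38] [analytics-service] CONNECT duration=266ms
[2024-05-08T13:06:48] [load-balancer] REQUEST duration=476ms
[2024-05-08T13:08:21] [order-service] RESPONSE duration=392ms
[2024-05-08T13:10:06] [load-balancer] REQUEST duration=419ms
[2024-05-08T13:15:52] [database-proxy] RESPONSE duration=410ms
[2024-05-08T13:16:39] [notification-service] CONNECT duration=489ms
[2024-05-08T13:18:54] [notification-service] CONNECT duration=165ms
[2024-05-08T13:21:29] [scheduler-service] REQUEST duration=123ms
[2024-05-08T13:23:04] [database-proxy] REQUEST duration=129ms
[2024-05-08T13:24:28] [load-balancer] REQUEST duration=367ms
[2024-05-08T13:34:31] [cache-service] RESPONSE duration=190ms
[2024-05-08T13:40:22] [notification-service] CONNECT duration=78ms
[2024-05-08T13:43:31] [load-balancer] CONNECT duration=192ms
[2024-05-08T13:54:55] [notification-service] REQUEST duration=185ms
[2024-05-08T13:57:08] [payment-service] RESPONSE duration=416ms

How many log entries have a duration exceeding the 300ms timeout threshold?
8

To count timeouts:

1. Threshold: 300ms
2. Extract duration from each log entry
3. Count entries where duration > 300
4. Timeout count: 8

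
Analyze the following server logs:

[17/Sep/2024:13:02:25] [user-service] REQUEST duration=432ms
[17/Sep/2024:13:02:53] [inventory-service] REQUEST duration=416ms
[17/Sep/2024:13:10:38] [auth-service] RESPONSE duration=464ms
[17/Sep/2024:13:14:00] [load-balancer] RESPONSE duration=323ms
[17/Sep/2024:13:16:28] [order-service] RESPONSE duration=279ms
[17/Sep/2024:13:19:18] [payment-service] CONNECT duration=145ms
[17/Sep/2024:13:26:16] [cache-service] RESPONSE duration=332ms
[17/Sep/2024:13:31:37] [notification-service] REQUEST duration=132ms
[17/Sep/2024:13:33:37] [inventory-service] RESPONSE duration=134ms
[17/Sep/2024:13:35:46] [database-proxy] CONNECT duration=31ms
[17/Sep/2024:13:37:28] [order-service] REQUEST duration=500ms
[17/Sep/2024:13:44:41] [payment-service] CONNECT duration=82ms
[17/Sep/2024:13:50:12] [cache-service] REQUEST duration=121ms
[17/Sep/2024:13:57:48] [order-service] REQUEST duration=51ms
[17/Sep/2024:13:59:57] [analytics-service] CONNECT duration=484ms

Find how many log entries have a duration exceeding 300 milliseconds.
7

To count timeouts:

1. Threshold: 300ms
2. Extract duration from each log entry
3. Count entries where duration > 300
4. Timeout count: 7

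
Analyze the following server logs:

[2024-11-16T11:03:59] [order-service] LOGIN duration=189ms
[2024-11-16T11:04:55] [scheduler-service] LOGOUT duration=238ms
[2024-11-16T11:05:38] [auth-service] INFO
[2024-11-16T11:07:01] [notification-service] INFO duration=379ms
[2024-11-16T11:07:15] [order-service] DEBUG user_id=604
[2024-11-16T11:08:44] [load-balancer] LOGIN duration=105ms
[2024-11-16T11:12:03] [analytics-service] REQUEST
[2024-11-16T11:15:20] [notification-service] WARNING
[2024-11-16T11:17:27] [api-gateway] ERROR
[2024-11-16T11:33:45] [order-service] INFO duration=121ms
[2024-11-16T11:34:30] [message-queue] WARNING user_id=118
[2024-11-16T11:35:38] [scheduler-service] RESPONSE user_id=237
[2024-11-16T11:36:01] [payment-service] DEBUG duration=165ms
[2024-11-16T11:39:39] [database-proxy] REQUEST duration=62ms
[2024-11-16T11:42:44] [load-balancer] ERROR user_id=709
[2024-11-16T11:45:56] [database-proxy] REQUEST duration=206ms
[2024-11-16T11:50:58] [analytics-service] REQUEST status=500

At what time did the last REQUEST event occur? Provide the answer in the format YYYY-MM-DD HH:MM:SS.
2024-11-16 11:50:58

To find the last event:

1. Filter for all REQUEST events
2. Sort by timestamp
3. Select the last one
4. Timestamp: 2024-11-16 11:50:58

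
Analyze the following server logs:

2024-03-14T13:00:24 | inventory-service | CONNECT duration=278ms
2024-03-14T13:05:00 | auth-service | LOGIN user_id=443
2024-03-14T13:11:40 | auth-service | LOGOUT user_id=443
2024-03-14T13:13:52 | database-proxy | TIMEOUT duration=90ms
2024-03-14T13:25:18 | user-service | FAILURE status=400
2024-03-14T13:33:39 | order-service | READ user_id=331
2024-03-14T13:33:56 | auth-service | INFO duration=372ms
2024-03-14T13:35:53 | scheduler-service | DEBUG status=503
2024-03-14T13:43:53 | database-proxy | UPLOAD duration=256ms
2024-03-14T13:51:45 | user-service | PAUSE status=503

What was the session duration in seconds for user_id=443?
400

To calculate session duration:

1. Find LOGIN event for user_id=443: 2024-03-14T13:05:00
2. Find LOGOUT event for user_id=443: 2024-03-14T13:11:40
3. Session duration: 2024-03-14T13:11:40 - 2024-03-14T13:05:00 = 400 seconds (6 minutes)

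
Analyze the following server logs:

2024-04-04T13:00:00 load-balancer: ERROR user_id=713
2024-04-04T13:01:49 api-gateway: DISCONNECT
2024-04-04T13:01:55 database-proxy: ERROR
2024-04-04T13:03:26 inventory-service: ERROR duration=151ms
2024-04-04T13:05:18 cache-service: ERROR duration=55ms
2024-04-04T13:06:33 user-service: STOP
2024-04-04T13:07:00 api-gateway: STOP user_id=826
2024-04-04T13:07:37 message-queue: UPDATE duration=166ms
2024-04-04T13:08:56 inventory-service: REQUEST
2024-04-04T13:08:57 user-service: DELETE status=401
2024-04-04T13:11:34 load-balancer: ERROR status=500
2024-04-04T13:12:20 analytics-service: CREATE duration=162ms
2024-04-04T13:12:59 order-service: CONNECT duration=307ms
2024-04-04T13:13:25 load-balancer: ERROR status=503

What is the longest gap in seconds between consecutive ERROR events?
376

To find the longest gap:

1. Extract all ERROR events in chronological order
2. Calculate time differences between consecutive events
3. Find the maximum difference
4. Longest gap: 376 seconds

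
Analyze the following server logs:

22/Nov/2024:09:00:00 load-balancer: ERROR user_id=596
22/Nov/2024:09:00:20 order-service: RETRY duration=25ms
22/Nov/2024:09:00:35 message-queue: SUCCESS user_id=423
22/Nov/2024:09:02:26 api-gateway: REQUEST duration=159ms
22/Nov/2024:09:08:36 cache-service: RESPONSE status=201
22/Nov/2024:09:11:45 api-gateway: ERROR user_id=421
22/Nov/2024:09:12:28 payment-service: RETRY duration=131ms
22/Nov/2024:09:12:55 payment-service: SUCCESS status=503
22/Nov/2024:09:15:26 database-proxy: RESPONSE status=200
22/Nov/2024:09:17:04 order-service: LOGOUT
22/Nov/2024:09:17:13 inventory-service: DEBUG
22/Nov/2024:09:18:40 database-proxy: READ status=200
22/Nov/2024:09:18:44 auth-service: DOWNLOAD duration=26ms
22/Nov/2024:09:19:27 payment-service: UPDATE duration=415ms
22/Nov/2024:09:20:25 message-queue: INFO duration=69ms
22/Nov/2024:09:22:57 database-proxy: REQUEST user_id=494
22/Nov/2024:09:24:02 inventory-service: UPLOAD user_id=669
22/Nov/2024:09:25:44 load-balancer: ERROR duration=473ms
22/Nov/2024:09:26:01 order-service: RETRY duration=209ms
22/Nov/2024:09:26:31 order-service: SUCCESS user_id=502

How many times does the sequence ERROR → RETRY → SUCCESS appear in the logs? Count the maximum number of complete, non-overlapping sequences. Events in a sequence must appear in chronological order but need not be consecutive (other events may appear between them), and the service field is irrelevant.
3

To count sequences:

1. Look for pattern: ERROR → RETRY → SUCCESS
2. Greedily scan the log in chronological order, matching each sequence element in turn (ignoring service)
3. Each time the full pattern completes, increment the count and restart matching from the next event
4. Complete non-overlapping sequences found: 3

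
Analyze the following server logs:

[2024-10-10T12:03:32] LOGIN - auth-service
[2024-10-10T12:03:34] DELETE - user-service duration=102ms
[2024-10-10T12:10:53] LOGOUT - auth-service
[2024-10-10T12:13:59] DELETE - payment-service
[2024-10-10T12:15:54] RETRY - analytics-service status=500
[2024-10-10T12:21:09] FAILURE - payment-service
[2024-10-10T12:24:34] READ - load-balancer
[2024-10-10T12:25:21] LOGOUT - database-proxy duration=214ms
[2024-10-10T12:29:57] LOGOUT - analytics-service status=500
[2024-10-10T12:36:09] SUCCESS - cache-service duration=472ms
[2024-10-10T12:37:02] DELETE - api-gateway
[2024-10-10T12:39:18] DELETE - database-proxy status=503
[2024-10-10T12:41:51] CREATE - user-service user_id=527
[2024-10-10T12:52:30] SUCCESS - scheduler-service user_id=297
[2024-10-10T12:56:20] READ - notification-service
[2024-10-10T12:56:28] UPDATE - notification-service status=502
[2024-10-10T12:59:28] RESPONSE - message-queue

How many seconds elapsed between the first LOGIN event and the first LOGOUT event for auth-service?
441

To find the time between events:

1. Locate the first LOGIN event for auth-service: 2024-10-10T12:03:32
2. Locate the first LOGOUT event for auth-service: 2024-10-10T12:10:53
3. Calculate the difference: 2024-10-10T12:10:53 - 2024-10-10T12:03:32 = 441 seconds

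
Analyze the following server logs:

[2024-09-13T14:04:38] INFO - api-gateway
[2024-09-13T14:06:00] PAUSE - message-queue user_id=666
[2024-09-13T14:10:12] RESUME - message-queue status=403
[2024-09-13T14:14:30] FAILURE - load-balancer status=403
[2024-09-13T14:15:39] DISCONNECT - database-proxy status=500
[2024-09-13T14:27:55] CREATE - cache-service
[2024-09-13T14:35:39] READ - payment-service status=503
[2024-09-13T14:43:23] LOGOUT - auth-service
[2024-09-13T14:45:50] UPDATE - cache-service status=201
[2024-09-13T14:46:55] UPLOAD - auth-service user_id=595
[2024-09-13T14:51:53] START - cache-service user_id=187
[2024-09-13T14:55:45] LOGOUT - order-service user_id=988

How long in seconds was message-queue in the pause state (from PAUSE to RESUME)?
252

To calculate state duration:

1. Find PAUSE event for message-queue: 2024-09-13T14:06:00
2. Find RESUME event for message-queue: 2024-09-13T14:10:12
3. Calculate duration: 2024-09-13T14:10:12 - 2024-09-13T14:06:00 = 252 seconds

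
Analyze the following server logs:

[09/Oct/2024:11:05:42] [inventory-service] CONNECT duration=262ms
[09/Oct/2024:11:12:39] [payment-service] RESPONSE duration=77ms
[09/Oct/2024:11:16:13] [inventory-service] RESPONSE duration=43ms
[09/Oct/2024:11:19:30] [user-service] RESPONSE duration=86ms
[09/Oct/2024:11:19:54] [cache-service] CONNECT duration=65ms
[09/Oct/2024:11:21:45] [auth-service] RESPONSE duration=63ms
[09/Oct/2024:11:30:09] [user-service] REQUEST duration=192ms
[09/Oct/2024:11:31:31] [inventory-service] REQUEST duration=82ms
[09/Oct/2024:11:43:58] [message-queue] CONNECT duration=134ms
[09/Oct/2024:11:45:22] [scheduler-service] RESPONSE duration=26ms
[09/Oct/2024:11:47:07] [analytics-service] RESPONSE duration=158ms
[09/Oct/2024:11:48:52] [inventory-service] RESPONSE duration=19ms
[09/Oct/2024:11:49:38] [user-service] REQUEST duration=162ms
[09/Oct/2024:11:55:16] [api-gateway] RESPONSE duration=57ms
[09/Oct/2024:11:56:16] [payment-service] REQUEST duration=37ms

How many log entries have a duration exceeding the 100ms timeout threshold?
5

To count timeouts:

1. Threshold: 100ms
2. Extract duration from each log entry
3. Count entries where duration > 100
4. Timeout count: 5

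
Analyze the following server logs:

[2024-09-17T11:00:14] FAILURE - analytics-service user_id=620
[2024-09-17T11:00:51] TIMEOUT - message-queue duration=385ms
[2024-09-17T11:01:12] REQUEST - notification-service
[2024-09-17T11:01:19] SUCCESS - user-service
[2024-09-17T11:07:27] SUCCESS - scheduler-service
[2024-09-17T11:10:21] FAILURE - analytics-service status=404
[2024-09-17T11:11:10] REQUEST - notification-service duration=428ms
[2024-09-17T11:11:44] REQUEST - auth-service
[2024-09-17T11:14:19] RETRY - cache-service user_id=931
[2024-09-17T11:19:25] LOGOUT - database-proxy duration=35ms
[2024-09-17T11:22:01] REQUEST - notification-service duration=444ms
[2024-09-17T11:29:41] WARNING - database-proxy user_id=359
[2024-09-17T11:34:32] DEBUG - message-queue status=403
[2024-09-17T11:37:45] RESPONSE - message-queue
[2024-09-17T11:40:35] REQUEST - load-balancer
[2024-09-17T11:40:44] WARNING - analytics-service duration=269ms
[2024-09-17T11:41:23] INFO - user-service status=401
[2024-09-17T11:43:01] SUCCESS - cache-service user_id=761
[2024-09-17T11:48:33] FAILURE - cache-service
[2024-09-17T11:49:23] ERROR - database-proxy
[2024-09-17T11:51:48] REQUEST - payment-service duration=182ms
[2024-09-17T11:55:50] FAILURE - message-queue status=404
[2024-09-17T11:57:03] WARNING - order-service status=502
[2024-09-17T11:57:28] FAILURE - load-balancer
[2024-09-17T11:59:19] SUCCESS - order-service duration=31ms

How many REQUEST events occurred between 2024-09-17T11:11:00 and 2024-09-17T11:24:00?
3

To count events in the time window:

1. Window boundaries: 2024-09-17T11:11:00 to 2024-09-17T11:24:00
2. Filter for REQUEST events within this window
3. Count matching events: 3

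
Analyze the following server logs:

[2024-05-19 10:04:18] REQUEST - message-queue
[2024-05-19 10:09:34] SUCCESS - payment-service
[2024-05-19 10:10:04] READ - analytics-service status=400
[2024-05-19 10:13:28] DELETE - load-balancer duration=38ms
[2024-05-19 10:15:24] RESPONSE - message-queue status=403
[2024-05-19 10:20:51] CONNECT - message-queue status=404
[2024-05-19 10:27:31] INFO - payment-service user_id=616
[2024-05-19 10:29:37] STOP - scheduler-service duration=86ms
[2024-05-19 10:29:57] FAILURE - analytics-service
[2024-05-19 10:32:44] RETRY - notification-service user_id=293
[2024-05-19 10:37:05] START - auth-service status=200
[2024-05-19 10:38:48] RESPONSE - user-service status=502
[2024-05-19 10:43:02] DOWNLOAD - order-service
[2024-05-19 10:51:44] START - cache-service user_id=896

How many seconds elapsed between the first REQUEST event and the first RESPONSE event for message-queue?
666

To find the time between events:

1. Locate the first REQUEST event for message-queue: 2024-05-19 10:04:18
2. Locate the first RESPONSE event for message-queue: 2024-05-19 10:15:24
3. Calculate the difference: 2024-05-19 10:15:24 - 2024-05-19 10:04:18 = 666 seconds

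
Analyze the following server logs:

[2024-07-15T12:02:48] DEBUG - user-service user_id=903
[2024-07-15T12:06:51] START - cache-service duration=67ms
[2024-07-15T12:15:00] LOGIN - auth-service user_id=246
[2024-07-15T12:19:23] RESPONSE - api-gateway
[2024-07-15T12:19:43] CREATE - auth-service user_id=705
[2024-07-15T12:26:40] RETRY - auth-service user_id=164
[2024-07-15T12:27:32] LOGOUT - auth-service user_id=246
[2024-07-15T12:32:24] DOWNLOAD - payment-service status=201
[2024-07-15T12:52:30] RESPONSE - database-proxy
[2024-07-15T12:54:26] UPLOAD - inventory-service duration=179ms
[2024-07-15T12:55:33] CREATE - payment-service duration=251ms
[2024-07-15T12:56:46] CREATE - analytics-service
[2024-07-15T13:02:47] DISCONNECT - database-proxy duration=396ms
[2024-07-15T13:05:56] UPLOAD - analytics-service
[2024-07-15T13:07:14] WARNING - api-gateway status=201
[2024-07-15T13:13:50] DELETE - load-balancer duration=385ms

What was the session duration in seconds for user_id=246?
752

To calculate session duration:

1. Find LOGIN event for user_id=246: 2024-07-15T12:15:00
2. Find LOGOUT event for user_id=246: 2024-07-15T12:27:32
3. Session duration: 2024-07-15T12:27:32 - 2024-07-15T12:15:00 = 752 seconds (12 minutes)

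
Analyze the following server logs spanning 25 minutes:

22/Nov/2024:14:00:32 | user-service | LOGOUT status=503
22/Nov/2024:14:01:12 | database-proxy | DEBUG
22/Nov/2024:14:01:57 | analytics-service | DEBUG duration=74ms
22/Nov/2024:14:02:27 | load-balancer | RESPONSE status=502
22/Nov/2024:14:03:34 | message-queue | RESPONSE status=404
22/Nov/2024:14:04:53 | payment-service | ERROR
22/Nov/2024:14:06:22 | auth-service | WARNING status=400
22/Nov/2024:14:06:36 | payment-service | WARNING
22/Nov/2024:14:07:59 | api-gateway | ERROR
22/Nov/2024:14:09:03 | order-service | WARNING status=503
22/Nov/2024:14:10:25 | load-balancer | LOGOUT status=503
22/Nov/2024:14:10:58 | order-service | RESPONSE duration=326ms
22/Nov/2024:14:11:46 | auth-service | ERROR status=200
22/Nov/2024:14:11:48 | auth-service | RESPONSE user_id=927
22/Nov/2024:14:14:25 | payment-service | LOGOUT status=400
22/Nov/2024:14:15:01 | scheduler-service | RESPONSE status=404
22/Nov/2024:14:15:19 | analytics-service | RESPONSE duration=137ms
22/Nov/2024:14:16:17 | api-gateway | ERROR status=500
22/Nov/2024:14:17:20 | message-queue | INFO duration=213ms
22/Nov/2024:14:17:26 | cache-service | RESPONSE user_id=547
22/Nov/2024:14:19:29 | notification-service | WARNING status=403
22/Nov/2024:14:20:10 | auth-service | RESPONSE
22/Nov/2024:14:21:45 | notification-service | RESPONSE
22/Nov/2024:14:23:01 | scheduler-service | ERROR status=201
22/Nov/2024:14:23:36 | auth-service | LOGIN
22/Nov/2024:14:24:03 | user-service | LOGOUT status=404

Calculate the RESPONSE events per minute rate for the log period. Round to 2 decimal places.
0.36

To calculate the rate:

1. Count total RESPONSE events: 9
2. Total time period: 25 minutes
3. Rate = 9 / 25 = 0.36 events per minute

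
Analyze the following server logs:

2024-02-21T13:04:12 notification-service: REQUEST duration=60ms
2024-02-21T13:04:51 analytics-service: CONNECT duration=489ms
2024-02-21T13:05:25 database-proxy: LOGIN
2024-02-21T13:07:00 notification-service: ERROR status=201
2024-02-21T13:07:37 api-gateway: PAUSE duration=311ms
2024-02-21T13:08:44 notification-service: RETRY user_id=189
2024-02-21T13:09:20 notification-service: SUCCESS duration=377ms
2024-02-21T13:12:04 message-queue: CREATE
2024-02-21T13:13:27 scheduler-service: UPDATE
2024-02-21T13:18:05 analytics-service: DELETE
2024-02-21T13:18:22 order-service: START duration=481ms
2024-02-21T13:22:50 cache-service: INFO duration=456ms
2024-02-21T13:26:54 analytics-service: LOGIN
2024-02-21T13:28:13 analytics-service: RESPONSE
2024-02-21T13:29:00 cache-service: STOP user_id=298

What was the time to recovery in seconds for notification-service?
140

To calculate recovery time:

1. Find ERROR event for notification-service: 2024-02-21T13:07:00
2. Find next SUCCESS event for notification-service: 2024-02-21T13:09:20
3. Recovery time: 2024-02-21T13:09:20 - 2024-02-21T13:07:00 = 140 seconds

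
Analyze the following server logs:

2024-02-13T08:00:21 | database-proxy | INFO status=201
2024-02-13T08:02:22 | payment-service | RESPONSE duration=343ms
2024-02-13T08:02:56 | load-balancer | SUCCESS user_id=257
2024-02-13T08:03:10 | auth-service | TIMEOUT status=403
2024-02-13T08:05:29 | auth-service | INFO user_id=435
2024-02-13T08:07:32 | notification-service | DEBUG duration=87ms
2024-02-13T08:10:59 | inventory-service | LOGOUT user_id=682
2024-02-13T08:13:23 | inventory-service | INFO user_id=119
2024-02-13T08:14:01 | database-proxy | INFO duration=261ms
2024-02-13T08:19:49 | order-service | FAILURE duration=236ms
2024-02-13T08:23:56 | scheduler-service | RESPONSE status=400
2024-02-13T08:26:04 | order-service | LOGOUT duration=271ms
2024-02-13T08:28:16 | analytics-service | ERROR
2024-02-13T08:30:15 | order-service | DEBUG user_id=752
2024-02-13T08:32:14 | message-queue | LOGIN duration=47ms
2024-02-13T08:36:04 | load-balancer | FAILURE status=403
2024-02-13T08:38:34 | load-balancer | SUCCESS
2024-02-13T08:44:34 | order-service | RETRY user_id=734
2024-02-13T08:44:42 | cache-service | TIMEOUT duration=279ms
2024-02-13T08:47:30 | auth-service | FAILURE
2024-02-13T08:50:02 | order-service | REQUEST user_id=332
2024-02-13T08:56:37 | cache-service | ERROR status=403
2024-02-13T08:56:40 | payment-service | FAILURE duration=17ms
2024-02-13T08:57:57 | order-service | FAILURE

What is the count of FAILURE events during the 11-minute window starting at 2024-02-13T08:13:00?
1

To count events in the time window:

1. Window boundaries: 2024-02-13T08:13:00 to 2024-02-13T08:24:00
2. Filter for FAILURE events within this window
3. Count matching events: 1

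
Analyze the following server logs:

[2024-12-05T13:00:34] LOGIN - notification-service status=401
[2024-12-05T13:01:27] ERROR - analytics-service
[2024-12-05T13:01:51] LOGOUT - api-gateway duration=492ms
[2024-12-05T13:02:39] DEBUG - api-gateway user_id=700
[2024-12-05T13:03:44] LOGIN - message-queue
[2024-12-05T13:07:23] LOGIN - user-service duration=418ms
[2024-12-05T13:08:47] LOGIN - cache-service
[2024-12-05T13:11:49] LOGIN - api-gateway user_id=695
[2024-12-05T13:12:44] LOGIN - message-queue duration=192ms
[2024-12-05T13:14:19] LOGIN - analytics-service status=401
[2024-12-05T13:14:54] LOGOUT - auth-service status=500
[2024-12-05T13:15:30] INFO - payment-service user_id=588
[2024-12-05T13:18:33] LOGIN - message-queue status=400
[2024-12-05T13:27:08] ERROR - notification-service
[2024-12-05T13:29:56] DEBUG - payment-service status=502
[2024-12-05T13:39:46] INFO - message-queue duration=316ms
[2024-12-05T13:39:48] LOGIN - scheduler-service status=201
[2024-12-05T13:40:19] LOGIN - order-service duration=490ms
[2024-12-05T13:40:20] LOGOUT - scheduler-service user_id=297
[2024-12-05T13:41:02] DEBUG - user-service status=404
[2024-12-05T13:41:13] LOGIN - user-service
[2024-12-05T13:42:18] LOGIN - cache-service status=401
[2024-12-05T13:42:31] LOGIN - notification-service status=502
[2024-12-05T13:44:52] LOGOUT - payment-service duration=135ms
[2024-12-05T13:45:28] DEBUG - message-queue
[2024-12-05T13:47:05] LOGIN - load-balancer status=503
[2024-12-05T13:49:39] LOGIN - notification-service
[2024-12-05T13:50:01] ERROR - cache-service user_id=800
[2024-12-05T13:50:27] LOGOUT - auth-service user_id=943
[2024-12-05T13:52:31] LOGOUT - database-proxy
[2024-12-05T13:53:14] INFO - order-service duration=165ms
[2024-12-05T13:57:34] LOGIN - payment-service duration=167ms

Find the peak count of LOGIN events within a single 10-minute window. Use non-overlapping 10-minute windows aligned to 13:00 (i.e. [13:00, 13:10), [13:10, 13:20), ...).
6

To find the burst window:

1. Divide the log period into non-overlapping 10-minute windows starting at 13:00
2. Count LOGIN events in each window
3. Find the window with maximum count
4. Maximum events in a window: 6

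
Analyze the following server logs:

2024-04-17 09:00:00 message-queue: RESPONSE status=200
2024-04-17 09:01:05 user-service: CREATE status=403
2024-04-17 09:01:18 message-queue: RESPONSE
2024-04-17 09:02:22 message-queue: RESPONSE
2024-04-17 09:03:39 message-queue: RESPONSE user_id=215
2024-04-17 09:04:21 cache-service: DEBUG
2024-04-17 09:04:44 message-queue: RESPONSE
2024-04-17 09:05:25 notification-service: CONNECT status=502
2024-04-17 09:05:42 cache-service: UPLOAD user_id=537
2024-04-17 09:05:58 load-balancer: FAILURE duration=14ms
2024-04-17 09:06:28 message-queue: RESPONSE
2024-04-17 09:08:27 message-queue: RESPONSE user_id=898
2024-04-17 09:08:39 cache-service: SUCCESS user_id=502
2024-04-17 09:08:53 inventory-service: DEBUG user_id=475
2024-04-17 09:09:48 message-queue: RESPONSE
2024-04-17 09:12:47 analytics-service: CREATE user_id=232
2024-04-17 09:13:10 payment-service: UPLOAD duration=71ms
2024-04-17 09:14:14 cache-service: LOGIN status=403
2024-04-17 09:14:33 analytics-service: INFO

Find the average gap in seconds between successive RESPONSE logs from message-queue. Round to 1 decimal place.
84.0

To calculate average interval:

1. Find all RESPONSE events for message-queue in order
2. Calculate time gaps between consecutive events
3. Compute mean of gaps: 588 / 7 = 84.0 seconds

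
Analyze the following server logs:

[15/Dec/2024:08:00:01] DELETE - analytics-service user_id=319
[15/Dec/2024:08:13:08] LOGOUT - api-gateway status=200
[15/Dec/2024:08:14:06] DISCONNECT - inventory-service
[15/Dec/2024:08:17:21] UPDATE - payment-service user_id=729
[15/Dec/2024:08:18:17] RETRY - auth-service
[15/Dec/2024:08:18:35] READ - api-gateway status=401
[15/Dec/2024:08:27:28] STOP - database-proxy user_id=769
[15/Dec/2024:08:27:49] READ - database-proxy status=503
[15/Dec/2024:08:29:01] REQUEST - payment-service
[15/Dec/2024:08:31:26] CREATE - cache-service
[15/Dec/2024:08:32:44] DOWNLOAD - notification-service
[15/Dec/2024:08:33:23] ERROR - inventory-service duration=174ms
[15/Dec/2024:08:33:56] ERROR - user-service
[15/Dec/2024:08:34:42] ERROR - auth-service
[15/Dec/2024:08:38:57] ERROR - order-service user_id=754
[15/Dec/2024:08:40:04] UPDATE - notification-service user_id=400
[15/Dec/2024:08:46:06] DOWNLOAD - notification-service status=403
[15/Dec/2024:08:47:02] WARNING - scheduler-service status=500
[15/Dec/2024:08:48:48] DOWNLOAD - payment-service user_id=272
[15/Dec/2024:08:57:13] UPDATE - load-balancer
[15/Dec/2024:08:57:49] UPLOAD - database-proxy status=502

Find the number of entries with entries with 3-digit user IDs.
6

To find matching entries:

1. Pattern to match: entries with 3-digit user IDs
2. Scan each log entry for the pattern
3. Count matches: 6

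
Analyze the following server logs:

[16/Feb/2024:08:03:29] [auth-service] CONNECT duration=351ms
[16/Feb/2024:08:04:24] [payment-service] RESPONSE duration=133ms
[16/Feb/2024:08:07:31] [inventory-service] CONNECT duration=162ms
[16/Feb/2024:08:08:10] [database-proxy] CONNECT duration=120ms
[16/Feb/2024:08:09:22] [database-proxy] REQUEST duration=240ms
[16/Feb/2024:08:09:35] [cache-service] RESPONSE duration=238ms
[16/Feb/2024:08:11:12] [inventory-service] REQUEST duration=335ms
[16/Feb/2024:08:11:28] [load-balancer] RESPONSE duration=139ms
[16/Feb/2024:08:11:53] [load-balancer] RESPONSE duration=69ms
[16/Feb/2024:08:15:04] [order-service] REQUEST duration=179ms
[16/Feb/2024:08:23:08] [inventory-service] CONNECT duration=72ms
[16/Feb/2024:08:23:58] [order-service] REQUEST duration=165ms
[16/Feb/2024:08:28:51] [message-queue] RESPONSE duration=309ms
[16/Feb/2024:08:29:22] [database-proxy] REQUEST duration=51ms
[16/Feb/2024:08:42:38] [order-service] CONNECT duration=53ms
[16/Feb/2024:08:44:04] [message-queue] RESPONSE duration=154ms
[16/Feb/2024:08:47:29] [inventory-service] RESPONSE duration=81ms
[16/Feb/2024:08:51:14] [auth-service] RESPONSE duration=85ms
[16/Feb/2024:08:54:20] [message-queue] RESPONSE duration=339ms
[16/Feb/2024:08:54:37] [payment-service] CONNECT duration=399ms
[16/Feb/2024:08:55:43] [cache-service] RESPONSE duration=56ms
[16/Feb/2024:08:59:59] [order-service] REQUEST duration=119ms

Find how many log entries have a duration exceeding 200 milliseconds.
7

To count timeouts:

1. Threshold: 200ms
2. Extract duration from each log entry
3. Count entries where duration > 200
4. Timeout count: 7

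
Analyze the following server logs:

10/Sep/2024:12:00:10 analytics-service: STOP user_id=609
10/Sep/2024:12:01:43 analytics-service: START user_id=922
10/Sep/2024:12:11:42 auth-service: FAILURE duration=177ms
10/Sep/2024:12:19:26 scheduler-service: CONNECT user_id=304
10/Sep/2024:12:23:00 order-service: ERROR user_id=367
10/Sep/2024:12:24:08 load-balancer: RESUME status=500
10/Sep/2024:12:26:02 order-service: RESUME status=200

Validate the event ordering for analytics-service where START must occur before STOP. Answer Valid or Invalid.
Invalid

To validate ordering:

1. Required order: START → STOP
2. Rule: START must occur before STOP
3. Check actual order of events for analytics-service
4. Result: Invalid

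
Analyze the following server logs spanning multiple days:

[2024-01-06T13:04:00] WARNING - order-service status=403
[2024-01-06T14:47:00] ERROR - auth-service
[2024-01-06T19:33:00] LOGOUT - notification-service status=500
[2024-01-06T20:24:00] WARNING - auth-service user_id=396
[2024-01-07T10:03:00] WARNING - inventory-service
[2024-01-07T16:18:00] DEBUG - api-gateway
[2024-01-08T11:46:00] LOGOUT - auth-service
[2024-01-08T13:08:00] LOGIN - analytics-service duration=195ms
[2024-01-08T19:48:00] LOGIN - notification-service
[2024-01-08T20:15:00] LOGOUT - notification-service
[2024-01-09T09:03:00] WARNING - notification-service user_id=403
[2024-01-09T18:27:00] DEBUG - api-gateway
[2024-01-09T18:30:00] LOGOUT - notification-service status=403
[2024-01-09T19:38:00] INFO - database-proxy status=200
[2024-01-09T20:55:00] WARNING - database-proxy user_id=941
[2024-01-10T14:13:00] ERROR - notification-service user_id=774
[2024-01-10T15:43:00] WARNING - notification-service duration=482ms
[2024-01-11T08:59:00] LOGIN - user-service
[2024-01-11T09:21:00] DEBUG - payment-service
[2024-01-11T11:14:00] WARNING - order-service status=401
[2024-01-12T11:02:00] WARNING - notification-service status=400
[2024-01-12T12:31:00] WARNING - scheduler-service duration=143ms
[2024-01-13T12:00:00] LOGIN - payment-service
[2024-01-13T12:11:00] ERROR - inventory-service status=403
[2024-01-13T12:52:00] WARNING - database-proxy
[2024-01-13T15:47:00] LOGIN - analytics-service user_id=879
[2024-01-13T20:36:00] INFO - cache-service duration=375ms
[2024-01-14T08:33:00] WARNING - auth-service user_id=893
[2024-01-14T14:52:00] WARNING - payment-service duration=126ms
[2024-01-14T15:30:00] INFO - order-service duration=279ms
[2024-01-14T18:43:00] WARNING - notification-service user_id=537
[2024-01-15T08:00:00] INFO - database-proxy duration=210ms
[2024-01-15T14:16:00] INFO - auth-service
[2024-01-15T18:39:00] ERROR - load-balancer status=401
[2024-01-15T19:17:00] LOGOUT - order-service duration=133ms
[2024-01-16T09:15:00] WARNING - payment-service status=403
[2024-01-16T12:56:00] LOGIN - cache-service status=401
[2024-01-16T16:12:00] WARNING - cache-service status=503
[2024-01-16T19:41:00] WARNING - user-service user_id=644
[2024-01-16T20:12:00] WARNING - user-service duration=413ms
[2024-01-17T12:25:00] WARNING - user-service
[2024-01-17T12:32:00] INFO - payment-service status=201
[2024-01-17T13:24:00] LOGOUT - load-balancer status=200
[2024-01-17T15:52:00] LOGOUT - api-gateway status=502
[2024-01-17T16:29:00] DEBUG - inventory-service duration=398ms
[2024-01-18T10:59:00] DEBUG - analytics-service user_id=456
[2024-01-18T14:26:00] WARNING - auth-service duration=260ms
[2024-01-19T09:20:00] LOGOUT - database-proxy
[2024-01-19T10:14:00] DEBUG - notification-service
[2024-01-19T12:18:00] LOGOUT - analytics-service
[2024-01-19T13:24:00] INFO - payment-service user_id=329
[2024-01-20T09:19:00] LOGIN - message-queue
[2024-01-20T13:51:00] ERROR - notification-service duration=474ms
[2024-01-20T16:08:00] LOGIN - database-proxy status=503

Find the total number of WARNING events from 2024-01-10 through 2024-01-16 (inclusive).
12

To filter by date range:

1. Date range: 2024-01-10 through 2024-01-16, both dates inclusive
2. Filter for WARNING events whose date falls in this range
3. Count matching events: 12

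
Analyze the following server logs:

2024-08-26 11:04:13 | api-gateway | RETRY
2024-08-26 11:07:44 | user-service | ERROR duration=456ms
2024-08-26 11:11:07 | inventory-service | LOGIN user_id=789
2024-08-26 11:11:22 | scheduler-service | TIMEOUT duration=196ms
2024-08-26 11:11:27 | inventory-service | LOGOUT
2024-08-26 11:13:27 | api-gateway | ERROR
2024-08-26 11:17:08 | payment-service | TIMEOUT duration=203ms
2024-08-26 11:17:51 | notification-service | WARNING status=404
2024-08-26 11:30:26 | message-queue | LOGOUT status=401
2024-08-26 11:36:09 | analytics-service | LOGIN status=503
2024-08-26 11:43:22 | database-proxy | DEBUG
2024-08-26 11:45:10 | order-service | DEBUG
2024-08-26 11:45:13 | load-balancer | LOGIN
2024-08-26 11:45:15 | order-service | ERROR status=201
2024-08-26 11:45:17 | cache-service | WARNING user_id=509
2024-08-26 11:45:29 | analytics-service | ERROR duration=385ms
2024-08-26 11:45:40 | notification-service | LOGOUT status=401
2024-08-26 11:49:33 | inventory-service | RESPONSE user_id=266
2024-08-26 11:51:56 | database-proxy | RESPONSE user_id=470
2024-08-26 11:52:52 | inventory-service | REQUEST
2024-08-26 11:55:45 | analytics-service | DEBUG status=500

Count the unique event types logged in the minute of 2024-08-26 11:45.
5

To count unique event types:

1. Filter events in the minute starting at 2024-08-26 11:45
2. Extract event types from matching entries
3. Count unique types: 5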